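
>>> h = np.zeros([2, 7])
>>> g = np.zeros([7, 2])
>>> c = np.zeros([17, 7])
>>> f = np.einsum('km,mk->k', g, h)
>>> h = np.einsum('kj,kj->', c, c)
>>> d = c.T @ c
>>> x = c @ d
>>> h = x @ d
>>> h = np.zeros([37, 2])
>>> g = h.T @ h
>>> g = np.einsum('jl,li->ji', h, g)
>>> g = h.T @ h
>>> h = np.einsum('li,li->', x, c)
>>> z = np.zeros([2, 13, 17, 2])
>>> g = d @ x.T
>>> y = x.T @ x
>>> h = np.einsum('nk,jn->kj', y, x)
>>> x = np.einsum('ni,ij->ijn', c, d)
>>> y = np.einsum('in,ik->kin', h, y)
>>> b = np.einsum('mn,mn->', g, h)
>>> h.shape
(7, 17)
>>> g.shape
(7, 17)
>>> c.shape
(17, 7)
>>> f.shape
(7,)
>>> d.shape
(7, 7)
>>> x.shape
(7, 7, 17)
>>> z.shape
(2, 13, 17, 2)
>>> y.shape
(7, 7, 17)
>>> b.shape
()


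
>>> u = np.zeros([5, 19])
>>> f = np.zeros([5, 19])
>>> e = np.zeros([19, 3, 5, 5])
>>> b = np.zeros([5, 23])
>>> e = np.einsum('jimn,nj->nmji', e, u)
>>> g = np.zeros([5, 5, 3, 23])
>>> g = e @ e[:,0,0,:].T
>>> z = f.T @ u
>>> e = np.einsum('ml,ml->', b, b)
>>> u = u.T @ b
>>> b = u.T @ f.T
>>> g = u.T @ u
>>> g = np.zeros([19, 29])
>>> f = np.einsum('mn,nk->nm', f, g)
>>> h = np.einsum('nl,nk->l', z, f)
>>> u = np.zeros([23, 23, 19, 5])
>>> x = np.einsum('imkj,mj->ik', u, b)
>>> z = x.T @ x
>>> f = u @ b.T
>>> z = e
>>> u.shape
(23, 23, 19, 5)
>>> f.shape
(23, 23, 19, 23)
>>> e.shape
()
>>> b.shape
(23, 5)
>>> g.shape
(19, 29)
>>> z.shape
()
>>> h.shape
(19,)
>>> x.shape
(23, 19)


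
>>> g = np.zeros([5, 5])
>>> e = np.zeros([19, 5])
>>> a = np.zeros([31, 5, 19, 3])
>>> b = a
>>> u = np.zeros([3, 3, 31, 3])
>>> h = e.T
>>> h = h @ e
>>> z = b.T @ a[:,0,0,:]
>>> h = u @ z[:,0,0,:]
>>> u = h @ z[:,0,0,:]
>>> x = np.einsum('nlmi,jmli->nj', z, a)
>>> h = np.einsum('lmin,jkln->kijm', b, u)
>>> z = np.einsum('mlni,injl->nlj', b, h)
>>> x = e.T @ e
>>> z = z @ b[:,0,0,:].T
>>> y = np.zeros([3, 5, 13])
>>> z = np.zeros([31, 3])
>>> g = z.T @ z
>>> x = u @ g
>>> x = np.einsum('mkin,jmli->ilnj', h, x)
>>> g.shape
(3, 3)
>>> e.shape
(19, 5)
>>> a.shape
(31, 5, 19, 3)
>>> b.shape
(31, 5, 19, 3)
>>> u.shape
(3, 3, 31, 3)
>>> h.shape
(3, 19, 3, 5)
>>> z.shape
(31, 3)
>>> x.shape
(3, 31, 5, 3)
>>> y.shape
(3, 5, 13)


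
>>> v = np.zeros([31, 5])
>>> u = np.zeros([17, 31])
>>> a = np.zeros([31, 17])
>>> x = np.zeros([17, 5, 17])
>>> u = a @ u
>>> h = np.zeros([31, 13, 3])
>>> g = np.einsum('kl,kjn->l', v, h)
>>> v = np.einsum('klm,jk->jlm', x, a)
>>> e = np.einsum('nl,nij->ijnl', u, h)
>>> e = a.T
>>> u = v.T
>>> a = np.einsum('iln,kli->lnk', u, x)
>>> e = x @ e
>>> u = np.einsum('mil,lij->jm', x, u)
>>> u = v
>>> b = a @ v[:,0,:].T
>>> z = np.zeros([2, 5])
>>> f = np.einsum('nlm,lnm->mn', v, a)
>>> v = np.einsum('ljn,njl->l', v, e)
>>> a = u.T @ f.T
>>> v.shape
(31,)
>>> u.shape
(31, 5, 17)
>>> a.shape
(17, 5, 17)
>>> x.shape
(17, 5, 17)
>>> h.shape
(31, 13, 3)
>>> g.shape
(5,)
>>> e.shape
(17, 5, 31)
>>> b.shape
(5, 31, 31)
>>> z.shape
(2, 5)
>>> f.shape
(17, 31)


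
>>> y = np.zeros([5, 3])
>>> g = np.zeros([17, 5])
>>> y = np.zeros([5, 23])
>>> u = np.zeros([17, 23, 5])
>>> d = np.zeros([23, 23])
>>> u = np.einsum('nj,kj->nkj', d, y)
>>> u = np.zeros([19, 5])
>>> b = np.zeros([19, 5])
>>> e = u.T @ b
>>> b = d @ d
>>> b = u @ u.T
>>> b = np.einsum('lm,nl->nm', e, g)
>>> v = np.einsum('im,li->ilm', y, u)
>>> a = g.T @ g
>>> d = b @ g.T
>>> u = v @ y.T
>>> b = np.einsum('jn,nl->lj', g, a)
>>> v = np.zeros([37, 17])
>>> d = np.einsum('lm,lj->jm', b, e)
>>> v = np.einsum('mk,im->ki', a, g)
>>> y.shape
(5, 23)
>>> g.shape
(17, 5)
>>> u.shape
(5, 19, 5)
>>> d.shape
(5, 17)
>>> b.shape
(5, 17)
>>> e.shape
(5, 5)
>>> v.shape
(5, 17)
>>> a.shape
(5, 5)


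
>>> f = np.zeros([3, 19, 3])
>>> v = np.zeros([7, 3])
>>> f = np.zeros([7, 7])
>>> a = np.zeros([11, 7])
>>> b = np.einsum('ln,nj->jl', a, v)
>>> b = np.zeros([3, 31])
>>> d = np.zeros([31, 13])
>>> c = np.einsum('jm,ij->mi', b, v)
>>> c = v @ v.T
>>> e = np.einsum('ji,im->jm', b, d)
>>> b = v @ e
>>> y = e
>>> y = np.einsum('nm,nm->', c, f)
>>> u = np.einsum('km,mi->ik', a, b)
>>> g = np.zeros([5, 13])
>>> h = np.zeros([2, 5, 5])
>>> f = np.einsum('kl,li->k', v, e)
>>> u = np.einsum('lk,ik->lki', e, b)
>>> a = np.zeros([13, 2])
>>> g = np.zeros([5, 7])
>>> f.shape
(7,)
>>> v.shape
(7, 3)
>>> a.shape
(13, 2)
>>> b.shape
(7, 13)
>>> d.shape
(31, 13)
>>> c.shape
(7, 7)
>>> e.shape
(3, 13)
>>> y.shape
()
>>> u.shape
(3, 13, 7)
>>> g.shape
(5, 7)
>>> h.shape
(2, 5, 5)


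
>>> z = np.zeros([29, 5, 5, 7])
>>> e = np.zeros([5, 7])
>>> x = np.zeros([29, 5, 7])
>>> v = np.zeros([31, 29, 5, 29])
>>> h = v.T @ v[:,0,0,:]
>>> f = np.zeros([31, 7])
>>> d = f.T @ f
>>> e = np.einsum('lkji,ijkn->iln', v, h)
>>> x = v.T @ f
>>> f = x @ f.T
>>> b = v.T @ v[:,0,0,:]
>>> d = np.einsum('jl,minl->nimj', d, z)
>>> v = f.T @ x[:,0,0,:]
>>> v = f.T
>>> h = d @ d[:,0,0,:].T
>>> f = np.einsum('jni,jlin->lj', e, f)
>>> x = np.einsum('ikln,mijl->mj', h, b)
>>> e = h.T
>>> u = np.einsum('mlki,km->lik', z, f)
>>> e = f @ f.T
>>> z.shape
(29, 5, 5, 7)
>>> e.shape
(5, 5)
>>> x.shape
(29, 29)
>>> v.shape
(31, 29, 5, 29)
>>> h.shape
(5, 5, 29, 5)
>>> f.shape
(5, 29)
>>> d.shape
(5, 5, 29, 7)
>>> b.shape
(29, 5, 29, 29)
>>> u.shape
(5, 7, 5)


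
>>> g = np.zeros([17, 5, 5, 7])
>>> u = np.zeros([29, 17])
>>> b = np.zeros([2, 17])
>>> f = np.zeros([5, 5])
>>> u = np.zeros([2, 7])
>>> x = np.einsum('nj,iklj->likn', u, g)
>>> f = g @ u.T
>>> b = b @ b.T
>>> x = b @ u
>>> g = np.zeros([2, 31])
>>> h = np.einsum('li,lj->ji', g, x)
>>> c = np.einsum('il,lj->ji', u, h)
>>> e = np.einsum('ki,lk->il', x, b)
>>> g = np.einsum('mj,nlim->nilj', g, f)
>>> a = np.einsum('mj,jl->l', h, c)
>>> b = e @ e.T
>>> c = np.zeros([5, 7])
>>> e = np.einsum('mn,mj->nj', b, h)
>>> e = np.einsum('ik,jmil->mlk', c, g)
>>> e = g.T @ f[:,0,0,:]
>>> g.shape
(17, 5, 5, 31)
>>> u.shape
(2, 7)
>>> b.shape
(7, 7)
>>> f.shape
(17, 5, 5, 2)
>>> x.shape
(2, 7)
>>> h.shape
(7, 31)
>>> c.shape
(5, 7)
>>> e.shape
(31, 5, 5, 2)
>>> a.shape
(2,)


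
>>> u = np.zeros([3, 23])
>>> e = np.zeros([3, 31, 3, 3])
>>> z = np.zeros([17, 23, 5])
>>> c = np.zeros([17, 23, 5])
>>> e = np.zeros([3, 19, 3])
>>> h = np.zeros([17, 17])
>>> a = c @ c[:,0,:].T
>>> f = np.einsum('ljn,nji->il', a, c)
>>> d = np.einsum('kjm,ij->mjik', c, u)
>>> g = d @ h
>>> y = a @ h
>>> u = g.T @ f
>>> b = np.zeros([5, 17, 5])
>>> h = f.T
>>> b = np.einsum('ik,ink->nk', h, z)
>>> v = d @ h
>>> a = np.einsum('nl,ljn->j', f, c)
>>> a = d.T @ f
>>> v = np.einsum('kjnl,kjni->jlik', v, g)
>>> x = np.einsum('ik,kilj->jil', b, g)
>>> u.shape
(17, 3, 23, 17)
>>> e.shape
(3, 19, 3)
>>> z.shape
(17, 23, 5)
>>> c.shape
(17, 23, 5)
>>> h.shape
(17, 5)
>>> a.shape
(17, 3, 23, 17)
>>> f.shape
(5, 17)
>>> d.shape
(5, 23, 3, 17)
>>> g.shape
(5, 23, 3, 17)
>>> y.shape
(17, 23, 17)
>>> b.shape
(23, 5)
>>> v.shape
(23, 5, 17, 5)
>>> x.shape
(17, 23, 3)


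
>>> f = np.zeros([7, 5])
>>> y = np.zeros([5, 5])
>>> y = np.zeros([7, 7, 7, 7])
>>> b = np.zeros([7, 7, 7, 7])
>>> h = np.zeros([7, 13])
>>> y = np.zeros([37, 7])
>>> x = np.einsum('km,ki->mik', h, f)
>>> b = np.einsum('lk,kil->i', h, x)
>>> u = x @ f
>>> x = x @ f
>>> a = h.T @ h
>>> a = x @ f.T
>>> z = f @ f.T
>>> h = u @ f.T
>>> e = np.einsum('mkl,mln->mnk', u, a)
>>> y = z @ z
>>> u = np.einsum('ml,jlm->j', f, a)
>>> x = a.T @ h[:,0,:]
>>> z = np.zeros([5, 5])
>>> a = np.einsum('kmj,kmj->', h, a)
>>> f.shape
(7, 5)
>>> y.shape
(7, 7)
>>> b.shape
(5,)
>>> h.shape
(13, 5, 7)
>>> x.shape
(7, 5, 7)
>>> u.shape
(13,)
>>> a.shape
()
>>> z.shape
(5, 5)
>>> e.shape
(13, 7, 5)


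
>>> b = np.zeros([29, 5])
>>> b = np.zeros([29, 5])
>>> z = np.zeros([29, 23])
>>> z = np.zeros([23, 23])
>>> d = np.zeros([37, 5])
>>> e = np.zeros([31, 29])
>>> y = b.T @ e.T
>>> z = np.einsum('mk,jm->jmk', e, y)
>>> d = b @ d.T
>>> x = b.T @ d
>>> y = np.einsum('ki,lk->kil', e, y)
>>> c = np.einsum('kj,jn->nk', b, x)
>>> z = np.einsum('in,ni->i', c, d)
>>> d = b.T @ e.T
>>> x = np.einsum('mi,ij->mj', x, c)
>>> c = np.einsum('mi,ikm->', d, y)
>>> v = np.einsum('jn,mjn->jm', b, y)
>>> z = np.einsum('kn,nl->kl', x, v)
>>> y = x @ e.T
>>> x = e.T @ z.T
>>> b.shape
(29, 5)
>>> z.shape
(5, 31)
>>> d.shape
(5, 31)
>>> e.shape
(31, 29)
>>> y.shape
(5, 31)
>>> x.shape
(29, 5)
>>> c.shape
()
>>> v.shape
(29, 31)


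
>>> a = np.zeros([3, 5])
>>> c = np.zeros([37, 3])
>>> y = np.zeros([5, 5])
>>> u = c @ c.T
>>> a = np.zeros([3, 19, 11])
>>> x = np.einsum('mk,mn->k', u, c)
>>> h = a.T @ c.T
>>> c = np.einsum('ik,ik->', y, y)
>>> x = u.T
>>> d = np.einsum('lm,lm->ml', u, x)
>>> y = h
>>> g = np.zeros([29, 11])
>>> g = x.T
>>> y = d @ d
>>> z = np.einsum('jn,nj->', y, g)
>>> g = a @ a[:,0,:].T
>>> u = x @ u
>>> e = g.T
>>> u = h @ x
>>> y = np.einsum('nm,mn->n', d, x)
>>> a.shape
(3, 19, 11)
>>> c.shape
()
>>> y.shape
(37,)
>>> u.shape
(11, 19, 37)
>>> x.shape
(37, 37)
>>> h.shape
(11, 19, 37)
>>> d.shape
(37, 37)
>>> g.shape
(3, 19, 3)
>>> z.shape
()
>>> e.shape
(3, 19, 3)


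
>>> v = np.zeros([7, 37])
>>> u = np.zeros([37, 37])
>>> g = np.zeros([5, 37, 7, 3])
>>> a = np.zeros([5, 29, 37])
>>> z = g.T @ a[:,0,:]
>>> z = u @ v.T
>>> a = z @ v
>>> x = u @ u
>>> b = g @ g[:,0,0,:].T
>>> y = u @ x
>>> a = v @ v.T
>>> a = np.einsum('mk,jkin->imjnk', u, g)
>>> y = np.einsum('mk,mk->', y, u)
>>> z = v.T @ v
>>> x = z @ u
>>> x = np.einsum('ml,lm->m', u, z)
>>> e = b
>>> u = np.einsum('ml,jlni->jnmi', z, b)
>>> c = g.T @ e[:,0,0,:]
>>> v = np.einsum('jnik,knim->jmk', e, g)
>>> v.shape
(5, 3, 5)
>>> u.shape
(5, 7, 37, 5)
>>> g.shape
(5, 37, 7, 3)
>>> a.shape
(7, 37, 5, 3, 37)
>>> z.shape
(37, 37)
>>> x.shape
(37,)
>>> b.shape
(5, 37, 7, 5)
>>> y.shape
()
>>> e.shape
(5, 37, 7, 5)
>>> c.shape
(3, 7, 37, 5)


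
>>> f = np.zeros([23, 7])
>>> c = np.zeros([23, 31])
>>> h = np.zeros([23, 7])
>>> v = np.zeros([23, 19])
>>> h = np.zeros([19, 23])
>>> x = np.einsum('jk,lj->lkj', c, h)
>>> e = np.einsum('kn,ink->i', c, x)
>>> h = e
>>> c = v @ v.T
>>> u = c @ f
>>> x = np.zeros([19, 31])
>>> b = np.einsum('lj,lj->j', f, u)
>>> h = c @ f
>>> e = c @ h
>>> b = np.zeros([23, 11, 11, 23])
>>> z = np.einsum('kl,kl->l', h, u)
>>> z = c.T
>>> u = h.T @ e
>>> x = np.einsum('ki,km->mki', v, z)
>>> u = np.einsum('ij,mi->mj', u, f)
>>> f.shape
(23, 7)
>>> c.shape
(23, 23)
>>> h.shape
(23, 7)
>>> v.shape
(23, 19)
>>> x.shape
(23, 23, 19)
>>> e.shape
(23, 7)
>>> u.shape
(23, 7)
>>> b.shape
(23, 11, 11, 23)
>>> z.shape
(23, 23)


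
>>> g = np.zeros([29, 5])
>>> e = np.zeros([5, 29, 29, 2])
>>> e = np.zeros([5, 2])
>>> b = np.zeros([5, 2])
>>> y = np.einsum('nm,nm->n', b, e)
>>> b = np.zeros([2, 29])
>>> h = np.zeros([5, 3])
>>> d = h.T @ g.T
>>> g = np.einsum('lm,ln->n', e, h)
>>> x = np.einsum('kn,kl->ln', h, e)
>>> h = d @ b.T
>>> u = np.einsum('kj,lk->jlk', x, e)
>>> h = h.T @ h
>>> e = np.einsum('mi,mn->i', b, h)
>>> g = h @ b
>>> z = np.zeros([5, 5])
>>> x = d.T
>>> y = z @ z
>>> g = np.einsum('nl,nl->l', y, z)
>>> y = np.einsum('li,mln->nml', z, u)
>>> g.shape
(5,)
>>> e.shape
(29,)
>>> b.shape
(2, 29)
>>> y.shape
(2, 3, 5)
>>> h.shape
(2, 2)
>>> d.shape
(3, 29)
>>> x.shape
(29, 3)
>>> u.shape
(3, 5, 2)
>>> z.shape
(5, 5)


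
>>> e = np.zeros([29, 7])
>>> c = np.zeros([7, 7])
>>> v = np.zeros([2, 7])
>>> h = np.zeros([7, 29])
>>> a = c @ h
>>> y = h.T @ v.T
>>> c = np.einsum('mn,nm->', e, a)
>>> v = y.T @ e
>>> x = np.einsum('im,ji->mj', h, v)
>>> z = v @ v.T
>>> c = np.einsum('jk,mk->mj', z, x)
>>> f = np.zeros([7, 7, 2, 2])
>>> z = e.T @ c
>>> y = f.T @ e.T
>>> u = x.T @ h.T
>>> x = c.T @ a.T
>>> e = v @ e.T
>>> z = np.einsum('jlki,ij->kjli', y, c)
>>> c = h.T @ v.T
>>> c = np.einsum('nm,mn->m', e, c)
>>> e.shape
(2, 29)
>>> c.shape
(29,)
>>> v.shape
(2, 7)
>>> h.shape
(7, 29)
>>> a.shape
(7, 29)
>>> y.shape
(2, 2, 7, 29)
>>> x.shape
(2, 7)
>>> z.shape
(7, 2, 2, 29)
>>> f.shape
(7, 7, 2, 2)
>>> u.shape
(2, 7)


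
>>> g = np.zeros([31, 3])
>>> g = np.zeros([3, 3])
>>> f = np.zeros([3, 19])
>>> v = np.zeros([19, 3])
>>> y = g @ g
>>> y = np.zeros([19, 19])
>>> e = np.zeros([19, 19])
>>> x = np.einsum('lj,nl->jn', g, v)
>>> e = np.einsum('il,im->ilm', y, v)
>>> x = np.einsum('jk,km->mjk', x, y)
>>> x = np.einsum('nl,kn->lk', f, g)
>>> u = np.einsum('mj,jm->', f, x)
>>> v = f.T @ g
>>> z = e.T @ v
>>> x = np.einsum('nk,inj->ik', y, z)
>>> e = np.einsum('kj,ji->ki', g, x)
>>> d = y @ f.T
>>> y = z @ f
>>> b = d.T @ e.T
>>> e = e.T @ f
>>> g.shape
(3, 3)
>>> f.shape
(3, 19)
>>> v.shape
(19, 3)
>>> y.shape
(3, 19, 19)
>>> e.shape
(19, 19)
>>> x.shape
(3, 19)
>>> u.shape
()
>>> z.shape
(3, 19, 3)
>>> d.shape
(19, 3)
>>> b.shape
(3, 3)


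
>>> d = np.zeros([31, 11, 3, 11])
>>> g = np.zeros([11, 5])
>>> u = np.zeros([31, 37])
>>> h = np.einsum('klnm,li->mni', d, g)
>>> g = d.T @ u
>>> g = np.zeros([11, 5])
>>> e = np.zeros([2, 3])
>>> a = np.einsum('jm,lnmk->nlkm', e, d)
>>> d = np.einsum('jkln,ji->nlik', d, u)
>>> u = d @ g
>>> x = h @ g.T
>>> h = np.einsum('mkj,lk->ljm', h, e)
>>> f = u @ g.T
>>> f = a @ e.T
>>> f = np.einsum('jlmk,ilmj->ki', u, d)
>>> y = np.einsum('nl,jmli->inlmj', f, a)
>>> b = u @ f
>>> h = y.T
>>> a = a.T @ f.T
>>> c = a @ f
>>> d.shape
(11, 3, 37, 11)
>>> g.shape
(11, 5)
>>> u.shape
(11, 3, 37, 5)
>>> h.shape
(11, 31, 11, 5, 3)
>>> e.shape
(2, 3)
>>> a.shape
(3, 11, 31, 5)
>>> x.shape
(11, 3, 11)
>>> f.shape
(5, 11)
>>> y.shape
(3, 5, 11, 31, 11)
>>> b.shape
(11, 3, 37, 11)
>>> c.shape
(3, 11, 31, 11)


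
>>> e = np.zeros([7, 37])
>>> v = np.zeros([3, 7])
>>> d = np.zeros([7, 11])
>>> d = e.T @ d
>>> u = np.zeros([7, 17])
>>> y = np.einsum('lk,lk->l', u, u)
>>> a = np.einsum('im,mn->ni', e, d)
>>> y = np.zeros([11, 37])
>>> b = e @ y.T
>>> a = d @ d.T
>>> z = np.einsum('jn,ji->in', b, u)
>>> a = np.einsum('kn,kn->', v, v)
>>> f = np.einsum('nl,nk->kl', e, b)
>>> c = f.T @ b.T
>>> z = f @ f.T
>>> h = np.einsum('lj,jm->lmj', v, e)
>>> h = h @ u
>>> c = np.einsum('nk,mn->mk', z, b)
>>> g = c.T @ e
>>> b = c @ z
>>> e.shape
(7, 37)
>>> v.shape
(3, 7)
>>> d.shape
(37, 11)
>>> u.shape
(7, 17)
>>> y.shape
(11, 37)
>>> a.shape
()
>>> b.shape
(7, 11)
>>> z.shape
(11, 11)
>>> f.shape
(11, 37)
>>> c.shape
(7, 11)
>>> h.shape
(3, 37, 17)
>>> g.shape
(11, 37)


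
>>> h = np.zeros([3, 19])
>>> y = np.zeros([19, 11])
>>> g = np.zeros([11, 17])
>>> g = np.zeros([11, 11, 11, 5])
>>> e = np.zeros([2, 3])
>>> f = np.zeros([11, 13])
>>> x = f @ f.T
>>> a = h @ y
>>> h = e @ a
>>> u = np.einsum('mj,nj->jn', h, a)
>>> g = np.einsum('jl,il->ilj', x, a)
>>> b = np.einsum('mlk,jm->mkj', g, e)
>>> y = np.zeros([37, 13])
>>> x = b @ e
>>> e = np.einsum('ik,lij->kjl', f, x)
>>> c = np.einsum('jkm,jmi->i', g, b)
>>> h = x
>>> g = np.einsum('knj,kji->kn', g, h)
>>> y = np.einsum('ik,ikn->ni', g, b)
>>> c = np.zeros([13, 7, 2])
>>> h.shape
(3, 11, 3)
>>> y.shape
(2, 3)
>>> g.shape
(3, 11)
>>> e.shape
(13, 3, 3)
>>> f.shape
(11, 13)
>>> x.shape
(3, 11, 3)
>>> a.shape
(3, 11)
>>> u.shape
(11, 3)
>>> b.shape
(3, 11, 2)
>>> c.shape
(13, 7, 2)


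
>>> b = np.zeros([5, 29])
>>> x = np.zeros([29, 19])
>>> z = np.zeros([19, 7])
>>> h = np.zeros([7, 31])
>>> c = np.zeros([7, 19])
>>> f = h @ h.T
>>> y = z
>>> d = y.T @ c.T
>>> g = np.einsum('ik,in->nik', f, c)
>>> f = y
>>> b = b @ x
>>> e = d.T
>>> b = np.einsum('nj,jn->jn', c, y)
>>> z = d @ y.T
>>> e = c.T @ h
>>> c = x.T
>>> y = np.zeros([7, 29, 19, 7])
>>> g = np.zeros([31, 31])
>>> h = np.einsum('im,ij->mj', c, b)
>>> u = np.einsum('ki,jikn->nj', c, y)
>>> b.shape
(19, 7)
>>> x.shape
(29, 19)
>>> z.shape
(7, 19)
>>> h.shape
(29, 7)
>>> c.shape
(19, 29)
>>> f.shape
(19, 7)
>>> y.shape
(7, 29, 19, 7)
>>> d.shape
(7, 7)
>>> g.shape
(31, 31)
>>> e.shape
(19, 31)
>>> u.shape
(7, 7)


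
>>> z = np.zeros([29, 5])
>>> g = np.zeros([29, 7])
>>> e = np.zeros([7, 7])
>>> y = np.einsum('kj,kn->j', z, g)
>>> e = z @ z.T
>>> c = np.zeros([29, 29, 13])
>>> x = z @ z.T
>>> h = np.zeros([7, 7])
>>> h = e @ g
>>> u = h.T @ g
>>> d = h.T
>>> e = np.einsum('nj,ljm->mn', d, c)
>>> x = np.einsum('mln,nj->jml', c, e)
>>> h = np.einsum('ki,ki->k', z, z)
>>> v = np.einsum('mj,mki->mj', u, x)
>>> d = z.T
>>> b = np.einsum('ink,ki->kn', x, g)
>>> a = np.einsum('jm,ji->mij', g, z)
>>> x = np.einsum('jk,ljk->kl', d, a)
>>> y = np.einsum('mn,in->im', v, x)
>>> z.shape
(29, 5)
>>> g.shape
(29, 7)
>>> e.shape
(13, 7)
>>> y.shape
(29, 7)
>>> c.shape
(29, 29, 13)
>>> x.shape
(29, 7)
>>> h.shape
(29,)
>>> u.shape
(7, 7)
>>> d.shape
(5, 29)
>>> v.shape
(7, 7)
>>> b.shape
(29, 29)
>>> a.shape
(7, 5, 29)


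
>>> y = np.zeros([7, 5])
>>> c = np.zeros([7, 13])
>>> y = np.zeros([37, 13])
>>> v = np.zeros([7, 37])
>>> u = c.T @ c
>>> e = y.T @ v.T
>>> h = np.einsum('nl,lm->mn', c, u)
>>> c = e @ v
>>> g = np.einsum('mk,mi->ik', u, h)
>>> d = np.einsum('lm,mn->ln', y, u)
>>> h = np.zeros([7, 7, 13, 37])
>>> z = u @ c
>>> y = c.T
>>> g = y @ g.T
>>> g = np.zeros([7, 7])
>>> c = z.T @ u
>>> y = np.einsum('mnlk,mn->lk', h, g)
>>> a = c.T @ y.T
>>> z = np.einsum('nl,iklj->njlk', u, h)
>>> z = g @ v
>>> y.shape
(13, 37)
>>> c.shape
(37, 13)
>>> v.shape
(7, 37)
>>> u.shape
(13, 13)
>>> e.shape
(13, 7)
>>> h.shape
(7, 7, 13, 37)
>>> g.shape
(7, 7)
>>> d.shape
(37, 13)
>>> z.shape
(7, 37)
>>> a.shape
(13, 13)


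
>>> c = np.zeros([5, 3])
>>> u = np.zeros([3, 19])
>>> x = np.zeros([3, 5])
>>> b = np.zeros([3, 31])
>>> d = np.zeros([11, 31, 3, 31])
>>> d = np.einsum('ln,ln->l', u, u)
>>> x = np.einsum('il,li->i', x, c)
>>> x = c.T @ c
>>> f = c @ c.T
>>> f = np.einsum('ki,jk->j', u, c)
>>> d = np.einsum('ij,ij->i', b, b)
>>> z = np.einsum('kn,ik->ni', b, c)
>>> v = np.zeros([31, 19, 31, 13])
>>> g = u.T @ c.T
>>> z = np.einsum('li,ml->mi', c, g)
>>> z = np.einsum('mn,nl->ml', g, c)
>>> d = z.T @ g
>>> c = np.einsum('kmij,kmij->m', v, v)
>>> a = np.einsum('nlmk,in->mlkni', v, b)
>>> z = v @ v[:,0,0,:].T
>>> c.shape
(19,)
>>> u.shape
(3, 19)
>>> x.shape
(3, 3)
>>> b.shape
(3, 31)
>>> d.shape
(3, 5)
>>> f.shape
(5,)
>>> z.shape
(31, 19, 31, 31)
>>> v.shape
(31, 19, 31, 13)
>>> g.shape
(19, 5)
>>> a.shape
(31, 19, 13, 31, 3)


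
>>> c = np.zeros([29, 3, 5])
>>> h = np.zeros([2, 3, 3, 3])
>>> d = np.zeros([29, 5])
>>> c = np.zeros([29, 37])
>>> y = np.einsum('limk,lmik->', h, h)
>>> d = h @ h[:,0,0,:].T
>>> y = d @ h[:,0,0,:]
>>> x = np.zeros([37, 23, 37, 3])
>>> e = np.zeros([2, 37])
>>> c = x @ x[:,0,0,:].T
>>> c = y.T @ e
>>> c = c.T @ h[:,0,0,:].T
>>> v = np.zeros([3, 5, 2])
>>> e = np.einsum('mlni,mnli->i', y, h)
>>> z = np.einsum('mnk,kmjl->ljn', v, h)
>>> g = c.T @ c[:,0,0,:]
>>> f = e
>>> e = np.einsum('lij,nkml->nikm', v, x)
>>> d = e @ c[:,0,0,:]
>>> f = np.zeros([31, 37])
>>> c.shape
(37, 3, 3, 2)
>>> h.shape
(2, 3, 3, 3)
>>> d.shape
(37, 5, 23, 2)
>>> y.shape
(2, 3, 3, 3)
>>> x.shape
(37, 23, 37, 3)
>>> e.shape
(37, 5, 23, 37)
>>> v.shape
(3, 5, 2)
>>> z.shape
(3, 3, 5)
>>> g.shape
(2, 3, 3, 2)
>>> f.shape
(31, 37)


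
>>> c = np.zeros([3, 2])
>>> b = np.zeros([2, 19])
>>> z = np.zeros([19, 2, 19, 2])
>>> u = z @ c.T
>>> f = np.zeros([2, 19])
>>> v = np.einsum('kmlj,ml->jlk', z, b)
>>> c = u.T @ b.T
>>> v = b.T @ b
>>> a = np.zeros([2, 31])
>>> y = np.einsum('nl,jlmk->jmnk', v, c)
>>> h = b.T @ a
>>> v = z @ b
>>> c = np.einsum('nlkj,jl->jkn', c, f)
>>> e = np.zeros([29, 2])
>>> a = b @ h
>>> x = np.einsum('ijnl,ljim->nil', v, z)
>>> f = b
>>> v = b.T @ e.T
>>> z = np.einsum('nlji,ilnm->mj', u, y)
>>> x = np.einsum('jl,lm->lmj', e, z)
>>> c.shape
(2, 2, 3)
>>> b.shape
(2, 19)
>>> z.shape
(2, 19)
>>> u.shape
(19, 2, 19, 3)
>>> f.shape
(2, 19)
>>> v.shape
(19, 29)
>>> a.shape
(2, 31)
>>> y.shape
(3, 2, 19, 2)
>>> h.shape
(19, 31)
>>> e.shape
(29, 2)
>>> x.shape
(2, 19, 29)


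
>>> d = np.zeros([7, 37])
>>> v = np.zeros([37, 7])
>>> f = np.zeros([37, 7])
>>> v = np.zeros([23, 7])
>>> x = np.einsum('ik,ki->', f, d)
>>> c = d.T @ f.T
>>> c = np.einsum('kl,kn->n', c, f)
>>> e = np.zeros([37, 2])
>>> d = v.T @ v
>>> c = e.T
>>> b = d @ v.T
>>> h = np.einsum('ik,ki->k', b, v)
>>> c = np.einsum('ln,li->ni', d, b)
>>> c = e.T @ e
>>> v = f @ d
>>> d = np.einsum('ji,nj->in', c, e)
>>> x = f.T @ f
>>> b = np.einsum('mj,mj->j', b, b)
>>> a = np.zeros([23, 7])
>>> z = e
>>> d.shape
(2, 37)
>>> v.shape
(37, 7)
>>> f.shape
(37, 7)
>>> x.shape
(7, 7)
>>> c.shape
(2, 2)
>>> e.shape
(37, 2)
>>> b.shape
(23,)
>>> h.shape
(23,)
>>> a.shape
(23, 7)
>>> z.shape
(37, 2)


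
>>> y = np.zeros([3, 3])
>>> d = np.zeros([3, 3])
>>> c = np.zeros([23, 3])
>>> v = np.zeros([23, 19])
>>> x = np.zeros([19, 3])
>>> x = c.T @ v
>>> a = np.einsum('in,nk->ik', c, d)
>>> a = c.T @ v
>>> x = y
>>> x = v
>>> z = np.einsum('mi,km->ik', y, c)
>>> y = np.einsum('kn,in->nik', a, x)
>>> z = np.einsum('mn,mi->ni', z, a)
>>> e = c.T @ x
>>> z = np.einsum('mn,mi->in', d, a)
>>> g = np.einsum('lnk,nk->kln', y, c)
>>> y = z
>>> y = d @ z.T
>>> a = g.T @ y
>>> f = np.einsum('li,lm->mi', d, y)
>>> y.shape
(3, 19)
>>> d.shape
(3, 3)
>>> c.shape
(23, 3)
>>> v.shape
(23, 19)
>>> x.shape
(23, 19)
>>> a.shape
(23, 19, 19)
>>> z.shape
(19, 3)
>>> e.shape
(3, 19)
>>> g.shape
(3, 19, 23)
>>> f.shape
(19, 3)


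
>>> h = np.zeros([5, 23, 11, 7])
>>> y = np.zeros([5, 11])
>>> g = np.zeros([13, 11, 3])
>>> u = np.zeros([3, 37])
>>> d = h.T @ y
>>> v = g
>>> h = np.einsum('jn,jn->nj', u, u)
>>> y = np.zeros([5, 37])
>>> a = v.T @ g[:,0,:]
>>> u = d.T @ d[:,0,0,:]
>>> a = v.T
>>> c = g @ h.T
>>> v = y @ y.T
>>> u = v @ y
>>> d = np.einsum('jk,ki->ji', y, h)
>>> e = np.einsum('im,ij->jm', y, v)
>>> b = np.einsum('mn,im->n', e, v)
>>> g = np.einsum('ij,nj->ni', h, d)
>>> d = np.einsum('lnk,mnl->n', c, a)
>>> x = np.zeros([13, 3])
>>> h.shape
(37, 3)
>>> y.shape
(5, 37)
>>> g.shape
(5, 37)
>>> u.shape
(5, 37)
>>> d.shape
(11,)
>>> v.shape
(5, 5)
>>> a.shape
(3, 11, 13)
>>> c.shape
(13, 11, 37)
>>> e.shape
(5, 37)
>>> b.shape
(37,)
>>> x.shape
(13, 3)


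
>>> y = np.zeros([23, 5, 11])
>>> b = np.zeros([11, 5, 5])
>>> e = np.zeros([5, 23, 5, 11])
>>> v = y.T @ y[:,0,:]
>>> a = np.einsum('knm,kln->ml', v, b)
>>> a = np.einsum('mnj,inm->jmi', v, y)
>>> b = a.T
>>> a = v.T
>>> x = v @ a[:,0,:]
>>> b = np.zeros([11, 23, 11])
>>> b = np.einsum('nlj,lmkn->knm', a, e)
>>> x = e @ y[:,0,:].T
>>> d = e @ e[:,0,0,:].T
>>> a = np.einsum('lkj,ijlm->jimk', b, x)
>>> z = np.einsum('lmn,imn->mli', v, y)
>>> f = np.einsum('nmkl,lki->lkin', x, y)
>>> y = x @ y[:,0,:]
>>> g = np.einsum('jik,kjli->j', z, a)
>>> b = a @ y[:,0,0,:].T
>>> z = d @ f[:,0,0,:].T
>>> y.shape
(5, 23, 5, 11)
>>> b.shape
(23, 5, 23, 5)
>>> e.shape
(5, 23, 5, 11)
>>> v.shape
(11, 5, 11)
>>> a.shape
(23, 5, 23, 11)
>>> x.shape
(5, 23, 5, 23)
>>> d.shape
(5, 23, 5, 5)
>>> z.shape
(5, 23, 5, 23)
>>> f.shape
(23, 5, 11, 5)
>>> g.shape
(5,)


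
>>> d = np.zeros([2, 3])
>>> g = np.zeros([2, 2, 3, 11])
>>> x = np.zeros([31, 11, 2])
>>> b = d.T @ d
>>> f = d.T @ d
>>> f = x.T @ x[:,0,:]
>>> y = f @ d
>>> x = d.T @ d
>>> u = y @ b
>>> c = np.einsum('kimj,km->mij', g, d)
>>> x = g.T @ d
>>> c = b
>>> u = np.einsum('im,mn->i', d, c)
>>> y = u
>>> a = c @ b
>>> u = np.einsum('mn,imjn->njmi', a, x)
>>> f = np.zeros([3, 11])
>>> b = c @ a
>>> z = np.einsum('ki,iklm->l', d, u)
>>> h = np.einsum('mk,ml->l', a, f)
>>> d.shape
(2, 3)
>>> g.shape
(2, 2, 3, 11)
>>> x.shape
(11, 3, 2, 3)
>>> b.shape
(3, 3)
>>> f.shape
(3, 11)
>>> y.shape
(2,)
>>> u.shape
(3, 2, 3, 11)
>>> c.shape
(3, 3)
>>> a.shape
(3, 3)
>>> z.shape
(3,)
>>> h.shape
(11,)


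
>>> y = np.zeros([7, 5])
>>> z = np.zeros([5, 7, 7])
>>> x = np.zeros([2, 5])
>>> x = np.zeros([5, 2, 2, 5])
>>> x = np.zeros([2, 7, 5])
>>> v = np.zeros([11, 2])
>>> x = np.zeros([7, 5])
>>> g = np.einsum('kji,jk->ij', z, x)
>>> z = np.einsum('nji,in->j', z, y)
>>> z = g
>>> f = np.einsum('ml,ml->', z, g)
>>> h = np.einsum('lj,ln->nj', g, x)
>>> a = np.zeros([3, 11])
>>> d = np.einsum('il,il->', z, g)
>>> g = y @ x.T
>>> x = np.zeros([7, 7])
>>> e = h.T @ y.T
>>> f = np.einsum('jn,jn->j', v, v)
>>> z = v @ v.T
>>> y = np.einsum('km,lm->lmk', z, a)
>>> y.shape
(3, 11, 11)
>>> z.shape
(11, 11)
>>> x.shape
(7, 7)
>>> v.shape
(11, 2)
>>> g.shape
(7, 7)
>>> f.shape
(11,)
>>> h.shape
(5, 7)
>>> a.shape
(3, 11)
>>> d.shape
()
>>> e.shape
(7, 7)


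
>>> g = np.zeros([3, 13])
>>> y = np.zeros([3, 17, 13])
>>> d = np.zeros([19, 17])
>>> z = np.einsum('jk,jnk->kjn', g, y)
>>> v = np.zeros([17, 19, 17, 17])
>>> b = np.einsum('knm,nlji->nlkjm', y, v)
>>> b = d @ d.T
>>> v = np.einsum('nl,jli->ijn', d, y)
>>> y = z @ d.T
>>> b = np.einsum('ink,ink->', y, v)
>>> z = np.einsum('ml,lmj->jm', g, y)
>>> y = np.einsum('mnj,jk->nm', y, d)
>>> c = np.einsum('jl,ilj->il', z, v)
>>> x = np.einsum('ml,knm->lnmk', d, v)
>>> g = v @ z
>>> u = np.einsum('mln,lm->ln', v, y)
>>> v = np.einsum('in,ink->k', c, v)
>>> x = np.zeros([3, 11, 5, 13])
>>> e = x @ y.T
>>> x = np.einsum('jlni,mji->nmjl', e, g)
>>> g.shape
(13, 3, 3)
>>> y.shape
(3, 13)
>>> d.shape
(19, 17)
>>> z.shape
(19, 3)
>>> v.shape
(19,)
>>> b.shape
()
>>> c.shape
(13, 3)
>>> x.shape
(5, 13, 3, 11)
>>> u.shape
(3, 19)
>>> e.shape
(3, 11, 5, 3)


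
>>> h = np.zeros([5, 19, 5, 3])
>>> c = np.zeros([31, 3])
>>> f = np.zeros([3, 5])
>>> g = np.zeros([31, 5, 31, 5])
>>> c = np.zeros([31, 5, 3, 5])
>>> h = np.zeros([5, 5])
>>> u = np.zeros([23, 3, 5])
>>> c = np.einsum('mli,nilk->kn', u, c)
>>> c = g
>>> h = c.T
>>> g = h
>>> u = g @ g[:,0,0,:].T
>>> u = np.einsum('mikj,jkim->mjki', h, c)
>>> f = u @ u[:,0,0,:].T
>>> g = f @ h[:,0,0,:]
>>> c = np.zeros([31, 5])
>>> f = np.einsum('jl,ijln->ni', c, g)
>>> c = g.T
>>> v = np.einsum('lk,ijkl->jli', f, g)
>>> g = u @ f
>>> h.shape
(5, 31, 5, 31)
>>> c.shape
(31, 5, 31, 5)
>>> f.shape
(31, 5)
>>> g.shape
(5, 31, 5, 5)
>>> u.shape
(5, 31, 5, 31)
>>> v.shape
(31, 31, 5)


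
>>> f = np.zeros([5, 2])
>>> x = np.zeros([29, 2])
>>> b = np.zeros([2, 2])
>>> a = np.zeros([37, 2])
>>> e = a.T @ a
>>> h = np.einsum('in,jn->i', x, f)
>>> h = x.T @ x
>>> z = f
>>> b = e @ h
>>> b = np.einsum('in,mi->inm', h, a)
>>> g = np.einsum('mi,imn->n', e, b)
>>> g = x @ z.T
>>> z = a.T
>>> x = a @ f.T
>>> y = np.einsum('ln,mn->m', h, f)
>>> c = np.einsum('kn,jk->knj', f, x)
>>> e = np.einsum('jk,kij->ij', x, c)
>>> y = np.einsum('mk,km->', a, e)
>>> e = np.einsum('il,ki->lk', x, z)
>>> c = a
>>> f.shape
(5, 2)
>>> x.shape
(37, 5)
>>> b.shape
(2, 2, 37)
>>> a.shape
(37, 2)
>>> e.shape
(5, 2)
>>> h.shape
(2, 2)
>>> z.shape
(2, 37)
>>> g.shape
(29, 5)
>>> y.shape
()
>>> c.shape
(37, 2)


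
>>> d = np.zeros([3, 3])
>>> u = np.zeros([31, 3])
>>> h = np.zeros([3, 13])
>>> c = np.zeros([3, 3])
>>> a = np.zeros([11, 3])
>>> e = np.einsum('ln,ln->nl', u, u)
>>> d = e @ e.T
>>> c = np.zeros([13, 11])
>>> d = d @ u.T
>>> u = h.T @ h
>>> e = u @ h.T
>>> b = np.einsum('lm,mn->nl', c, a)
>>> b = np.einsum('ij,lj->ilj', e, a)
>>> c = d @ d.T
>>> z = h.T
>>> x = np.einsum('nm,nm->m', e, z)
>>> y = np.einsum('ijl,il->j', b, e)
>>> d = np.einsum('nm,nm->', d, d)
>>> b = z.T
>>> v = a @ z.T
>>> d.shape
()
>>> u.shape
(13, 13)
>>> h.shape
(3, 13)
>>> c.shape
(3, 3)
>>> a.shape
(11, 3)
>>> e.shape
(13, 3)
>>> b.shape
(3, 13)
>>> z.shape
(13, 3)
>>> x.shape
(3,)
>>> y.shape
(11,)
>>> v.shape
(11, 13)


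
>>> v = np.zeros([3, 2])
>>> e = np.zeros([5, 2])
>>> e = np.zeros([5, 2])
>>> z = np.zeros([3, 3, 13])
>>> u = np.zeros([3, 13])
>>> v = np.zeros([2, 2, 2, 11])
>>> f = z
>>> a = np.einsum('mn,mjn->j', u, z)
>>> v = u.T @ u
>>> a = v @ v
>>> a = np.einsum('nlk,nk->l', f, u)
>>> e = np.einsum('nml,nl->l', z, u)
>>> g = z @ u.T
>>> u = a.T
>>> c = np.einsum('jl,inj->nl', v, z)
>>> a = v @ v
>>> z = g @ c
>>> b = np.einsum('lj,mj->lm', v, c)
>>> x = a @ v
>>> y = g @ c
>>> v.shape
(13, 13)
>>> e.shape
(13,)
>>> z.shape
(3, 3, 13)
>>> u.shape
(3,)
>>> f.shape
(3, 3, 13)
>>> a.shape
(13, 13)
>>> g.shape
(3, 3, 3)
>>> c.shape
(3, 13)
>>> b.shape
(13, 3)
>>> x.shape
(13, 13)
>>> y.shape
(3, 3, 13)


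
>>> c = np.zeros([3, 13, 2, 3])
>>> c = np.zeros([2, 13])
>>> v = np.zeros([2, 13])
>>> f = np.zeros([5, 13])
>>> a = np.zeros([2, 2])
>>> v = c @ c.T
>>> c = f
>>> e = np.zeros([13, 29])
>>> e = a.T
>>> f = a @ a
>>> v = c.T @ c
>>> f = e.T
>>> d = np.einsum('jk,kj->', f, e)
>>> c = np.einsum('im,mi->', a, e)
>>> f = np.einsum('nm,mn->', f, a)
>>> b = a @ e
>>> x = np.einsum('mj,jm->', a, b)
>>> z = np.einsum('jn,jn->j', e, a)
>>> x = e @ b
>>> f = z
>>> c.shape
()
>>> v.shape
(13, 13)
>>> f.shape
(2,)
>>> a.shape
(2, 2)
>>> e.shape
(2, 2)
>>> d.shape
()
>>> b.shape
(2, 2)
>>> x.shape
(2, 2)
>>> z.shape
(2,)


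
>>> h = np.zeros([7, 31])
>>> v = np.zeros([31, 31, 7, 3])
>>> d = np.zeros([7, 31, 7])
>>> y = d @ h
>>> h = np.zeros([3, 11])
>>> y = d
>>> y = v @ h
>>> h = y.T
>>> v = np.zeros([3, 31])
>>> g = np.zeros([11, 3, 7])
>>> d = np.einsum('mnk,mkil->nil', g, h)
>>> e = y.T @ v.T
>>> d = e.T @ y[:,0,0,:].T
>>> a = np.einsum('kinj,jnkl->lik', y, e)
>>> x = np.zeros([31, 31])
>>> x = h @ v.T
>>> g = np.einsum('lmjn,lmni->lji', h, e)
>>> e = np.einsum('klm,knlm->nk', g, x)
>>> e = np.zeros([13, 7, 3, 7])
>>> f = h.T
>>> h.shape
(11, 7, 31, 31)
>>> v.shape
(3, 31)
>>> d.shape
(3, 31, 7, 31)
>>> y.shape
(31, 31, 7, 11)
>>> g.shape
(11, 31, 3)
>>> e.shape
(13, 7, 3, 7)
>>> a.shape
(3, 31, 31)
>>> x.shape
(11, 7, 31, 3)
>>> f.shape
(31, 31, 7, 11)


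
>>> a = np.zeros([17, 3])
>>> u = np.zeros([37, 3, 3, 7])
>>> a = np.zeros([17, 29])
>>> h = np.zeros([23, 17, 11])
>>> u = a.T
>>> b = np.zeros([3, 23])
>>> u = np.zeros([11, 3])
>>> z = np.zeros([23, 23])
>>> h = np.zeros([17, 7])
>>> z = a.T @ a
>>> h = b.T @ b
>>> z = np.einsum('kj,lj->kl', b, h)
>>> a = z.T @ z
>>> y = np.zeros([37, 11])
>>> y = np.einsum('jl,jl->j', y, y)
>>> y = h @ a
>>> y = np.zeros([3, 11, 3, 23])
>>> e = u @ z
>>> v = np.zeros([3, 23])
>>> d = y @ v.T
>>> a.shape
(23, 23)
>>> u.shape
(11, 3)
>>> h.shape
(23, 23)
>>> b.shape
(3, 23)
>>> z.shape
(3, 23)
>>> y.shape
(3, 11, 3, 23)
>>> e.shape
(11, 23)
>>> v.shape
(3, 23)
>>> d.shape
(3, 11, 3, 3)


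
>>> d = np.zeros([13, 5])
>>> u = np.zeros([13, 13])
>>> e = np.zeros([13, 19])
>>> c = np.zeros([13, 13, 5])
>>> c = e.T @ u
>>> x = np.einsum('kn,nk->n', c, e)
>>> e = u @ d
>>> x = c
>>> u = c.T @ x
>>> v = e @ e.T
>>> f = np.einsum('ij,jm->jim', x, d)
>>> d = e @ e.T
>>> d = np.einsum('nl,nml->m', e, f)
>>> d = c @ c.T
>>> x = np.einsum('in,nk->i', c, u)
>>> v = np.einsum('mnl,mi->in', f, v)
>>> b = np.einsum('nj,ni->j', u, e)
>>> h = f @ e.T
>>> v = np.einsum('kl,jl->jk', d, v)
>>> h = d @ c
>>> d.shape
(19, 19)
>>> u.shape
(13, 13)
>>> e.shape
(13, 5)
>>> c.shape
(19, 13)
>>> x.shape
(19,)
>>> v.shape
(13, 19)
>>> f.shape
(13, 19, 5)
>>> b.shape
(13,)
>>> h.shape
(19, 13)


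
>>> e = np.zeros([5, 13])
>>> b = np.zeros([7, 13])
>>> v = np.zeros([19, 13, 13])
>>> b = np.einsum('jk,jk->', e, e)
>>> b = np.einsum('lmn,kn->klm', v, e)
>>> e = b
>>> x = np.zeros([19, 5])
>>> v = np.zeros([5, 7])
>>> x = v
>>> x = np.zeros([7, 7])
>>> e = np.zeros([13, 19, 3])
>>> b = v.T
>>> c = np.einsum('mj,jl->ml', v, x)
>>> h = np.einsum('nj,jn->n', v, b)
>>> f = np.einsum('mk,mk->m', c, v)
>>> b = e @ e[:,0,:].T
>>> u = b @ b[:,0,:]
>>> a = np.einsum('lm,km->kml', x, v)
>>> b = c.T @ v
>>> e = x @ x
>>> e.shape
(7, 7)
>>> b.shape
(7, 7)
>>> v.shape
(5, 7)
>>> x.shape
(7, 7)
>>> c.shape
(5, 7)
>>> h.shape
(5,)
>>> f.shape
(5,)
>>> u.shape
(13, 19, 13)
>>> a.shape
(5, 7, 7)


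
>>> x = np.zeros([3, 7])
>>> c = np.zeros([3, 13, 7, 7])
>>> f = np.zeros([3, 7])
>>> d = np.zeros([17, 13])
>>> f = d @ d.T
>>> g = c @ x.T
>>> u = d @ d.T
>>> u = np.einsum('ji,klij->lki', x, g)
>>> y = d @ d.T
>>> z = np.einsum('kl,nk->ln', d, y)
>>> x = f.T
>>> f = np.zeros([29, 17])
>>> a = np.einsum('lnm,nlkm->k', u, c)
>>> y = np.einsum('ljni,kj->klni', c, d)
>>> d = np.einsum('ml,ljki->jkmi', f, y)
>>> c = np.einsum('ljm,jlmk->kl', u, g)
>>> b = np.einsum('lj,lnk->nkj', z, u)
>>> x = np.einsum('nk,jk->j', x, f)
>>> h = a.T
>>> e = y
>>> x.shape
(29,)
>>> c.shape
(3, 13)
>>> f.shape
(29, 17)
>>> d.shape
(3, 7, 29, 7)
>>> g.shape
(3, 13, 7, 3)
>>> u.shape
(13, 3, 7)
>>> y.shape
(17, 3, 7, 7)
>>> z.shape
(13, 17)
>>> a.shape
(7,)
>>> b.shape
(3, 7, 17)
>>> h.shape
(7,)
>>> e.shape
(17, 3, 7, 7)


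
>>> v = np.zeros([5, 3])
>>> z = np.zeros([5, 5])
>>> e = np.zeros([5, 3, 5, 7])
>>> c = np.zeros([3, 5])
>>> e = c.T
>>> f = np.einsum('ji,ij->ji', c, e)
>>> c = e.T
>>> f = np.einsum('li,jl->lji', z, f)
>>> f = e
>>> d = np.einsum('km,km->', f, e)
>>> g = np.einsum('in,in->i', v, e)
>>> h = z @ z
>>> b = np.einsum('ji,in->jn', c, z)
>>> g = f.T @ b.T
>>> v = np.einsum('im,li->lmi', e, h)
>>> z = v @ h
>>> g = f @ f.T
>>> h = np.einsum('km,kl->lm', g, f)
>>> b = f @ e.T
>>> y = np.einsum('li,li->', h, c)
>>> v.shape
(5, 3, 5)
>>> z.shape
(5, 3, 5)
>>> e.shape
(5, 3)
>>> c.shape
(3, 5)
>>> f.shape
(5, 3)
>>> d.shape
()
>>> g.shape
(5, 5)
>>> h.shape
(3, 5)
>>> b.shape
(5, 5)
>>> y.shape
()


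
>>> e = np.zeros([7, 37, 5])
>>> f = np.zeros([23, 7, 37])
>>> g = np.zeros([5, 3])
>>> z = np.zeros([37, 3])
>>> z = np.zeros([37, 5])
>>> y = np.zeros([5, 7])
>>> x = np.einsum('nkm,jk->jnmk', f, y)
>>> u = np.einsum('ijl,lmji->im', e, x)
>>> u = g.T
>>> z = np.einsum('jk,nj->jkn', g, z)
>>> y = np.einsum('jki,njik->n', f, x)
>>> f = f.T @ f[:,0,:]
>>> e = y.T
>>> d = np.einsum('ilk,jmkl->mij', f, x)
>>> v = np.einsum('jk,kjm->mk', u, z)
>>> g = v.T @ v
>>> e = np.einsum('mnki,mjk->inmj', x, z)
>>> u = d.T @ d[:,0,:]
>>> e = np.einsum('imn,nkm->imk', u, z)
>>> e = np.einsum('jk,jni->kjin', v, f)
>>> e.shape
(5, 37, 37, 7)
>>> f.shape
(37, 7, 37)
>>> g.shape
(5, 5)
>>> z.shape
(5, 3, 37)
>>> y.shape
(5,)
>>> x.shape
(5, 23, 37, 7)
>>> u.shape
(5, 37, 5)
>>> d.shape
(23, 37, 5)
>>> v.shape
(37, 5)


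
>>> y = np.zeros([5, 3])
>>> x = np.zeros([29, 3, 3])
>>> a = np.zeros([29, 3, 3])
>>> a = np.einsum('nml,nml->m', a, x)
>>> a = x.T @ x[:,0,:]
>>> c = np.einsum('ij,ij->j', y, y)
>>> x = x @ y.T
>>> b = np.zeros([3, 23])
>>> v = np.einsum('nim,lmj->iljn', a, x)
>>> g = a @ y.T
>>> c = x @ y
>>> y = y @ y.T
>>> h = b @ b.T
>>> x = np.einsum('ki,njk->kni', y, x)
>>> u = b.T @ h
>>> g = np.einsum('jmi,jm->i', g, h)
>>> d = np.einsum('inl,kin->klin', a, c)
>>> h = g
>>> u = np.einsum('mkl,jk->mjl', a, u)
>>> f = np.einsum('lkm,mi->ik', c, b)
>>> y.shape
(5, 5)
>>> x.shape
(5, 29, 5)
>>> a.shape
(3, 3, 3)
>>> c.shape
(29, 3, 3)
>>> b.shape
(3, 23)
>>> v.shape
(3, 29, 5, 3)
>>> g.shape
(5,)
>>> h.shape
(5,)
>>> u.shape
(3, 23, 3)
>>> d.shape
(29, 3, 3, 3)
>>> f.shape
(23, 3)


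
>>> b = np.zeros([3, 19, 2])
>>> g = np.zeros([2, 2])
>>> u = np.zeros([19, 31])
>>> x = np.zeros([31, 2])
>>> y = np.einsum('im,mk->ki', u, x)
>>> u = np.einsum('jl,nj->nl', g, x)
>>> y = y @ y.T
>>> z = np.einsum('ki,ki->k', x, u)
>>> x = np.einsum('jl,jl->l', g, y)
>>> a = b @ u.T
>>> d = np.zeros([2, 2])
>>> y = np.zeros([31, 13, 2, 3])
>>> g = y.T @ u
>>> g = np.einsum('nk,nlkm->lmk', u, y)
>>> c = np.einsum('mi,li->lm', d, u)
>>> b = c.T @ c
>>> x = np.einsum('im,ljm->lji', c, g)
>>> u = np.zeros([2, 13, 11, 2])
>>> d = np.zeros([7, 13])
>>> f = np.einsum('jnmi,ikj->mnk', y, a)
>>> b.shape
(2, 2)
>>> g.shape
(13, 3, 2)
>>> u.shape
(2, 13, 11, 2)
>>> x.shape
(13, 3, 31)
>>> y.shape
(31, 13, 2, 3)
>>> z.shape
(31,)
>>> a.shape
(3, 19, 31)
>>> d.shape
(7, 13)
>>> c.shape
(31, 2)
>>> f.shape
(2, 13, 19)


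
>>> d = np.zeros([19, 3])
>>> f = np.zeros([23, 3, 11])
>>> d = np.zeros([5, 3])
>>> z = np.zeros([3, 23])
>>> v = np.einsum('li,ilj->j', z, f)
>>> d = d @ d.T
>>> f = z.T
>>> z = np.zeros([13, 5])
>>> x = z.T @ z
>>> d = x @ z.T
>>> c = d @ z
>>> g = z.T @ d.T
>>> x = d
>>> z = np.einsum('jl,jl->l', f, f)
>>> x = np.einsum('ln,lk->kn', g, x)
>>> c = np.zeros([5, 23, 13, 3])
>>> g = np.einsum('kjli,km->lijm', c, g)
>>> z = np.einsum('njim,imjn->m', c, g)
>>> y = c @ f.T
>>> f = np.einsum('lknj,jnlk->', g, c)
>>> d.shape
(5, 13)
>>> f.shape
()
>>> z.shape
(3,)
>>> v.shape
(11,)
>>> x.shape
(13, 5)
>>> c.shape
(5, 23, 13, 3)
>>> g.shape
(13, 3, 23, 5)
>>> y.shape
(5, 23, 13, 23)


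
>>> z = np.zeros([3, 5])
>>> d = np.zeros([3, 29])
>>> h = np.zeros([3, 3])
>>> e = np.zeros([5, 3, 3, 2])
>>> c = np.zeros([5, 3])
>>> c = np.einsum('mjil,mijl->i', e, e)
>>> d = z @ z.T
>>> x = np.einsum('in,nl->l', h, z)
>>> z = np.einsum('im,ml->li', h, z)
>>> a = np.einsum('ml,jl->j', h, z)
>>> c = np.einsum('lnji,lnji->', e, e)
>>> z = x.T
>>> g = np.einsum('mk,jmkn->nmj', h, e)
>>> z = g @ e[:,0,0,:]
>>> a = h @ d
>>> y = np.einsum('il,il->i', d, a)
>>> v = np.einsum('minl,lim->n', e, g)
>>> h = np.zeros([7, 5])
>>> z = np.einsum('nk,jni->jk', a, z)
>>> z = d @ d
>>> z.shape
(3, 3)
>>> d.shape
(3, 3)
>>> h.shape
(7, 5)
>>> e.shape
(5, 3, 3, 2)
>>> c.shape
()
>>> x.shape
(5,)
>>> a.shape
(3, 3)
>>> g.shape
(2, 3, 5)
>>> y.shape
(3,)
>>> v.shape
(3,)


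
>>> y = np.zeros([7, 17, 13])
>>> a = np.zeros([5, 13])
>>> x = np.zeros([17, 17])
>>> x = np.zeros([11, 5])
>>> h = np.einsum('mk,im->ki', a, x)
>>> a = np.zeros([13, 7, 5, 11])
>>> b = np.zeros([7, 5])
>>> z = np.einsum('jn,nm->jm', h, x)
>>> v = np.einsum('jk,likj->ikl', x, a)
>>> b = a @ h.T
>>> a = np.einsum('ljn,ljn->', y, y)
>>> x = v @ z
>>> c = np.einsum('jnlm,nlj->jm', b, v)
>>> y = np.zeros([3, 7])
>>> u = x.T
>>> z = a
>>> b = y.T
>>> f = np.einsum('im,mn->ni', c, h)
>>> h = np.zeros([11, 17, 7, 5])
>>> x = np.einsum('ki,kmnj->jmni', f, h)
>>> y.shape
(3, 7)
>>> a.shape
()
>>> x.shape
(5, 17, 7, 13)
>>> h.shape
(11, 17, 7, 5)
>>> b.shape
(7, 3)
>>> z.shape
()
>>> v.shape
(7, 5, 13)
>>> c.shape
(13, 13)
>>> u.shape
(5, 5, 7)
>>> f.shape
(11, 13)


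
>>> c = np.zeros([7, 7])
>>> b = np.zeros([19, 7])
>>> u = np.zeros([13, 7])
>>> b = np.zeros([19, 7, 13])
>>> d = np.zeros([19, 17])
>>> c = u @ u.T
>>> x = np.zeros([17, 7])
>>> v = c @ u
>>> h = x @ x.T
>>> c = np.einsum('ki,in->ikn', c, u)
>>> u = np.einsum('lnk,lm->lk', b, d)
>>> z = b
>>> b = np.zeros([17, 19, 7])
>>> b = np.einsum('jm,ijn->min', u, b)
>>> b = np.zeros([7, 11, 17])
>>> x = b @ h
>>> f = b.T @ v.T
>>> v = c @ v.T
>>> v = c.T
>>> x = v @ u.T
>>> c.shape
(13, 13, 7)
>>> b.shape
(7, 11, 17)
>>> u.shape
(19, 13)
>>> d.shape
(19, 17)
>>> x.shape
(7, 13, 19)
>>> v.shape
(7, 13, 13)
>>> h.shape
(17, 17)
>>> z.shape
(19, 7, 13)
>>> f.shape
(17, 11, 13)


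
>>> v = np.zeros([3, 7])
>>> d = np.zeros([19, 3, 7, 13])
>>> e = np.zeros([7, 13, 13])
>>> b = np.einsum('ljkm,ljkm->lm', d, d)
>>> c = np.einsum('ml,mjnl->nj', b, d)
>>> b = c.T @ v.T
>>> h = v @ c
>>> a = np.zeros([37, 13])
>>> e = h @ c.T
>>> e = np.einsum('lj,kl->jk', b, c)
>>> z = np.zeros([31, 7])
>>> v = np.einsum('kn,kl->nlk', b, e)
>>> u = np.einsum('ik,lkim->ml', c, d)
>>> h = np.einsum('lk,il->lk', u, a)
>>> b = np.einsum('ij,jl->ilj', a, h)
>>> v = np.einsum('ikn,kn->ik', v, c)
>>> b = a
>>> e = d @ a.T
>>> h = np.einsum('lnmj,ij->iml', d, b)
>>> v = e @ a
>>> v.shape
(19, 3, 7, 13)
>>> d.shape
(19, 3, 7, 13)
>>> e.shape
(19, 3, 7, 37)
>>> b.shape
(37, 13)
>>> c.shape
(7, 3)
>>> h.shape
(37, 7, 19)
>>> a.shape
(37, 13)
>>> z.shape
(31, 7)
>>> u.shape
(13, 19)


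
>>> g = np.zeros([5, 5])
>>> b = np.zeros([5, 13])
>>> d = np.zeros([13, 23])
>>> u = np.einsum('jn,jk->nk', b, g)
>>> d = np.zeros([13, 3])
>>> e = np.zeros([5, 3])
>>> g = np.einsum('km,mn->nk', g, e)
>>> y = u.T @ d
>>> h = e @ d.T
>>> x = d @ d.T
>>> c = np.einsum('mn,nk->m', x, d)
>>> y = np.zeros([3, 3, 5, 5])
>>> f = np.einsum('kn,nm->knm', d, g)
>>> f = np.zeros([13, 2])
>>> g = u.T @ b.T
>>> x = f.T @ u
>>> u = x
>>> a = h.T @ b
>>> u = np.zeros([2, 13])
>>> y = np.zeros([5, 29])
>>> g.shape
(5, 5)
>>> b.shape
(5, 13)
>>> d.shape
(13, 3)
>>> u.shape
(2, 13)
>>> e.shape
(5, 3)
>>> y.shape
(5, 29)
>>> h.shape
(5, 13)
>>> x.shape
(2, 5)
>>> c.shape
(13,)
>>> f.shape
(13, 2)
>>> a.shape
(13, 13)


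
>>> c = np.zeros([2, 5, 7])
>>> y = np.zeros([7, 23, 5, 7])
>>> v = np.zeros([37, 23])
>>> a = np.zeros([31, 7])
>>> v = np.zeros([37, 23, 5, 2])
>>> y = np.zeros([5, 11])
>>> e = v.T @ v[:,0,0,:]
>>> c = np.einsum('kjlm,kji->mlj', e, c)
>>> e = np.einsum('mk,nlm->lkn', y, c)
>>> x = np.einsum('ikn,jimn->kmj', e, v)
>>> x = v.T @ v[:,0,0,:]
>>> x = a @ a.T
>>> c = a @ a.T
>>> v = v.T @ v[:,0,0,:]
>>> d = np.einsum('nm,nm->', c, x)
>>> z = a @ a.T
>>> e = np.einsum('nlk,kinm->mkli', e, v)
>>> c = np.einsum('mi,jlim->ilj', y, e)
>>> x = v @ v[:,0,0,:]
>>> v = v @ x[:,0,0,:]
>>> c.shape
(11, 2, 2)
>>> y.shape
(5, 11)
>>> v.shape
(2, 5, 23, 2)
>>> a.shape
(31, 7)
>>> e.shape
(2, 2, 11, 5)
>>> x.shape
(2, 5, 23, 2)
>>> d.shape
()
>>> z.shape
(31, 31)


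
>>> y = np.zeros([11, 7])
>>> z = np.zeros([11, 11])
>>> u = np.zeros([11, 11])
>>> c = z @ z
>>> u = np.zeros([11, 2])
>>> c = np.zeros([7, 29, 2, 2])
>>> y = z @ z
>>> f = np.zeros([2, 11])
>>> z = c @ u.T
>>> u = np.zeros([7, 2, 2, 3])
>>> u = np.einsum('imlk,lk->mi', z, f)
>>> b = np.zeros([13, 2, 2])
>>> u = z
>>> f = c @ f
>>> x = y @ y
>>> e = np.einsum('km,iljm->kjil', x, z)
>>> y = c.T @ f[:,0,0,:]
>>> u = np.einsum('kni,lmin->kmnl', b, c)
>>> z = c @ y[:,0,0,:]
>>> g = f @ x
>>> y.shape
(2, 2, 29, 11)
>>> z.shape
(7, 29, 2, 11)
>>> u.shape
(13, 29, 2, 7)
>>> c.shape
(7, 29, 2, 2)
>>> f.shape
(7, 29, 2, 11)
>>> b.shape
(13, 2, 2)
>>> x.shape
(11, 11)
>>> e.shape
(11, 2, 7, 29)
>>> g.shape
(7, 29, 2, 11)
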